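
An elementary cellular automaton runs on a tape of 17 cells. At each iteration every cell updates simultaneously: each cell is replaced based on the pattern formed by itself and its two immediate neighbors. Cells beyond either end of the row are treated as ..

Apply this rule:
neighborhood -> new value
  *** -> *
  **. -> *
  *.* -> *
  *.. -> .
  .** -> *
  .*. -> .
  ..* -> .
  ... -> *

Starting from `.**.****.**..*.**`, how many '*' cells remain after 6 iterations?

16

iteration 1: .**********...***
iteration 2: .**********.*.***
iteration 3: .***********.****
iteration 4: .****************
iteration 5: .****************  (fixed point — unchanged through iteration 6)
count of *: 16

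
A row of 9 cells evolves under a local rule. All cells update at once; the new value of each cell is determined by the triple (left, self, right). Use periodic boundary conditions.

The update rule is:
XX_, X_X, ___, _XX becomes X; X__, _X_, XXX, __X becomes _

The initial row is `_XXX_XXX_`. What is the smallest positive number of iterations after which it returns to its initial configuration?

_X_XXX_X_
__XX_XX__
X_XXXXX_X
XXX___XXX
__X_X_X__
X__X_X__X
X___X___X
X_X___X_X
XX__X__XX
_X_____X_
___XXX___
XX_X_X_XX
_XX_X_XX_
_XXX_XXX_

14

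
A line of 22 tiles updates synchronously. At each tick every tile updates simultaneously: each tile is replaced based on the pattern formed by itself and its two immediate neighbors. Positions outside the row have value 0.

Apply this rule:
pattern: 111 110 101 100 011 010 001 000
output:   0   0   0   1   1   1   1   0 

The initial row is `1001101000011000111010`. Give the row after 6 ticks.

1000010110011010010101

tick 1: 1111001100110101100011
tick 2: 1000111011100101010110
tick 3: 1101100010011101010101
tick 4: 1001010111110001010101
tick 5: 1111010100001011010101
tick 6: 1000010110011010010101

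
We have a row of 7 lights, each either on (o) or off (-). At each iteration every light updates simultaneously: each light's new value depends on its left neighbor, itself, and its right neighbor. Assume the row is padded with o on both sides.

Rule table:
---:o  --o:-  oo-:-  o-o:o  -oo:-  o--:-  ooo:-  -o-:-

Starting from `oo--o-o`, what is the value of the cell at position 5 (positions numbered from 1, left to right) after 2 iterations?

-----o-
-ooo--o
position 5 holds -

-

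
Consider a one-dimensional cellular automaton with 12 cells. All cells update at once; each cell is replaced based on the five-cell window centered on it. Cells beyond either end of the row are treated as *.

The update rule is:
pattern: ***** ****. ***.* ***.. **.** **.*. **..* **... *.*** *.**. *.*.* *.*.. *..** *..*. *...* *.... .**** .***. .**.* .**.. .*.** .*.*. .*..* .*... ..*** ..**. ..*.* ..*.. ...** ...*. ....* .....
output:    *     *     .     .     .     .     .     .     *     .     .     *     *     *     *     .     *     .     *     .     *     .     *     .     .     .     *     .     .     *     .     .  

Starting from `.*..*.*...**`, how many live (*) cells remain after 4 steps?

.****.*.*..*
.***....***.
.*..........
.*..........
count of *: 1

1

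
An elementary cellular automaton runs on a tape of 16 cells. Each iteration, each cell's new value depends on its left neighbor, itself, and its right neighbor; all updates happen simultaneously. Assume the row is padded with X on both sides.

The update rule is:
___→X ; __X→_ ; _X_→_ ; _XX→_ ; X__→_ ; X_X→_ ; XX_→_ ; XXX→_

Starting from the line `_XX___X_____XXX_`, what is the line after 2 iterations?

____X___XXX_____
_XX___X_____XXX_

_XX___X_____XXX_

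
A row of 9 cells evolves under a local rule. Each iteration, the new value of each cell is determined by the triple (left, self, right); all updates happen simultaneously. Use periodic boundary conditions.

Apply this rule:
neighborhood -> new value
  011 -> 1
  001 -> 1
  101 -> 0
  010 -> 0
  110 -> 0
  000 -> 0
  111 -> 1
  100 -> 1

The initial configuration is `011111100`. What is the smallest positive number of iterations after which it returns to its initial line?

iteration 1: 111111010
iteration 2: 111110000
iteration 3: 111101001
iteration 4: 111000111
iteration 5: 110101111
iteration 6: 100001111
iteration 7: 010011111
iteration 8: 001111110
iteration 9: 011111101
iteration 10: 011111000
iteration 11: 111110100
iteration 12: 111100011
iteration 13: 111010111
iteration 14: 110000111
iteration 15: 101001111
iteration 16: 000111111
iteration 17: 101111110
iteration 18: 001111100
iteration 19: 011111010
iteration 20: 111110001
iteration 21: 111101011
iteration 22: 111000011
iteration 23: 110100111
iteration 24: 100011111
iteration 25: 010111111
iteration 26: 000111110
iteration 27: 001111101
iteration 28: 111111000
iteration 29: 111110101
iteration 30: 111100001
iteration 31: 111010011
iteration 32: 110001111
iteration 33: 101011111
iteration 34: 000011111
iteration 35: 100111110
iteration 36: 011111100

36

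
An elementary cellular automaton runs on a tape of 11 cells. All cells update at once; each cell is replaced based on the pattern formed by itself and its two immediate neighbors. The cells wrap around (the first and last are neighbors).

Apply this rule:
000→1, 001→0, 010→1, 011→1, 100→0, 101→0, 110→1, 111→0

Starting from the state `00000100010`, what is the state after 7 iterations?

10010101010

11110101010
10010101010
10010101010  (fixed point — unchanged through iteration 7)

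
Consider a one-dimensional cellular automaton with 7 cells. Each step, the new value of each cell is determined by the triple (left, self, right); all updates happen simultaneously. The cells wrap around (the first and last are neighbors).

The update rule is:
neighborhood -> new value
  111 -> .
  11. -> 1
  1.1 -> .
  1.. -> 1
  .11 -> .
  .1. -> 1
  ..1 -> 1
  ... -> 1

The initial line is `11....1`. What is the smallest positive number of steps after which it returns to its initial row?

14

.11111.
1....11
11111..
....111
1111..1
...111.
111..11
..111..
11..111
.111...
1..1111
111....
..11111
11....1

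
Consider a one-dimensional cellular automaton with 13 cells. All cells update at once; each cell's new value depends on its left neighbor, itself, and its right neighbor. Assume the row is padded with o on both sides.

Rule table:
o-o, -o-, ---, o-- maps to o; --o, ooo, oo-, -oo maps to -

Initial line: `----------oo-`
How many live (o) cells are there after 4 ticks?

4

ooooooooo---o
---------oo--
oooooooo---o-
--------oo-oo
count of o: 4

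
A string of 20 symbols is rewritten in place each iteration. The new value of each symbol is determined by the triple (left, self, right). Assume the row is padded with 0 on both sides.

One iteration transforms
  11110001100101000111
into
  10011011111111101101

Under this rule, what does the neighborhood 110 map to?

At position 3 the neighborhood is 110; the next row has 1 there.

1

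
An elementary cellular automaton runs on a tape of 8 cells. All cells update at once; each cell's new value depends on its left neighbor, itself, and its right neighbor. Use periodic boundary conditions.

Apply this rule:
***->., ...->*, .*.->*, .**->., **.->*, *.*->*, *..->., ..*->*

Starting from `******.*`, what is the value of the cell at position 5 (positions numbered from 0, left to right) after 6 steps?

.....**.
*****.*.
....****
.***...*
*..*.***
*.***...
position 5 holds .

.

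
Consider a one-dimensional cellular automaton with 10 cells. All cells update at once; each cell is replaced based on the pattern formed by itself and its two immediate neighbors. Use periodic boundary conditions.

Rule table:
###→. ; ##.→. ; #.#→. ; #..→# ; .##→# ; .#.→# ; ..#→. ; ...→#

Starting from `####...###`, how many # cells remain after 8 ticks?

....##.#..
###.#..###
....##.#..  (repeats tick 1; period 2)
tick 8: ###.#..###
count of #: 7

7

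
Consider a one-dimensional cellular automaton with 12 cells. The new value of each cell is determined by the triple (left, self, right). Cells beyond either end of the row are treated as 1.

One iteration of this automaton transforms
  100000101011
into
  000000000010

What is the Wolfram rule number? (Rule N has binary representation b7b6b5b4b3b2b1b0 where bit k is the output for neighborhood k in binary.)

8

position 11: 111 → 0  (bit 7 = 0)
position 0: 110 → 0  (bit 6 = 0)
position 7: 101 → 0  (bit 5 = 0)
position 1: 100 → 0  (bit 4 = 0)
position 10: 011 → 1  (bit 3 = 1)
position 6: 010 → 0  (bit 2 = 0)
position 5: 001 → 0  (bit 1 = 0)
position 2: 000 → 0  (bit 0 = 0)
bits b7..b0 = 00001000 = 8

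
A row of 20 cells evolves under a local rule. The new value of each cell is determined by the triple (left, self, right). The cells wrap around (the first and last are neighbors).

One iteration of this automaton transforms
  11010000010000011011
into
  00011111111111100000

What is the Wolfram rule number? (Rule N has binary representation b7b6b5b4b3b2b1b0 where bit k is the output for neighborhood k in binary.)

position 0: 111 → 0  (bit 7 = 0)
position 1: 110 → 0  (bit 6 = 0)
position 2: 101 → 0  (bit 5 = 0)
position 4: 100 → 1  (bit 4 = 1)
position 15: 011 → 0  (bit 3 = 0)
position 3: 010 → 1  (bit 2 = 1)
position 8: 001 → 1  (bit 1 = 1)
position 5: 000 → 1  (bit 0 = 1)
bits b7..b0 = 00010111 = 23

23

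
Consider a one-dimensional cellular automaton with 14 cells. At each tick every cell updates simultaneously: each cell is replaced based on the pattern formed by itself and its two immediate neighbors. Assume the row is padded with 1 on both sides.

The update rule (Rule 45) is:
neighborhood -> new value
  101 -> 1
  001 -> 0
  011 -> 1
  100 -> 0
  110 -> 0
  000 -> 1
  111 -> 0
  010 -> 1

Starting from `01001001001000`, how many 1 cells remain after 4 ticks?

7

tick 1: 11001001001010
tick 2: 00001001001111
tick 3: 01101001001000
tick 4: 11011001001010
count of 1: 7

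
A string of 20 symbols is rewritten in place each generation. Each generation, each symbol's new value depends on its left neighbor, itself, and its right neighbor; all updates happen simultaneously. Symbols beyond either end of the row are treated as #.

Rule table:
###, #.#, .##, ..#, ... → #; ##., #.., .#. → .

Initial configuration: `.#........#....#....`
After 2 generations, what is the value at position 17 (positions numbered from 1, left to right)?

#

#..#######..###..###
..#######..###..####
position 17 holds #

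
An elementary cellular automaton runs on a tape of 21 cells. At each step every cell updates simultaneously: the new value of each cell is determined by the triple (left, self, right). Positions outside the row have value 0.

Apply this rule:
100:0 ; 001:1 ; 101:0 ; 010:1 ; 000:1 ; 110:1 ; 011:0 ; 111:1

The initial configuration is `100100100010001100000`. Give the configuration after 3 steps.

101101101010110101011

101101101110110101111
100100100110010100111
101101101010110101011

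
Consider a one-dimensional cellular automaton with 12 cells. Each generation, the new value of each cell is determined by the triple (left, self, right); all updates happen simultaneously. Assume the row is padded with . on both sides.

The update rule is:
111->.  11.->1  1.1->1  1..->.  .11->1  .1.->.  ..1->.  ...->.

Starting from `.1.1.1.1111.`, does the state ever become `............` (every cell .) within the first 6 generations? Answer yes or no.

..1.1.11..1.
...1.111....
....11.1....
....111.....
....1.1.....
.....1......
generation 6 is .....1......, still not uniform .

no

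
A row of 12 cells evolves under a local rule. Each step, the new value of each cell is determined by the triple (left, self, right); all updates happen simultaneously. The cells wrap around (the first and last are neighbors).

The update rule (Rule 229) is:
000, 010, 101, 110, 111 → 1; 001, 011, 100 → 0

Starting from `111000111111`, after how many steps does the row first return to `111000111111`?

12

111010011111
111110001111
111110100111
111111100011
111111101001
111111111000
011111111010
001111111110
100111111110
100011111111
101001111111
111000111111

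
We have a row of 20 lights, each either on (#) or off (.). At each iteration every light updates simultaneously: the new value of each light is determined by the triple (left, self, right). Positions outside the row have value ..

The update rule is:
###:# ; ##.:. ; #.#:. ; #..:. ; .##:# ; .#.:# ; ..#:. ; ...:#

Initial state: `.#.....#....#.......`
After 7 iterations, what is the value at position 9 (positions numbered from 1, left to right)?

iteration 1: .#.###.#.##.#.######
iteration 2: .#.##..#.#..#.#####.
iteration 3: .#.#...#.#..#.####..
iteration 4: .#.#.#.#.#..#.###..#
iteration 5: .#.#.#.#.#..#.##...#
iteration 6: .#.#.#.#.#..#.#..#.#
iteration 7: .#.#.#.#.#..#.#..#.#
position 9 holds .

.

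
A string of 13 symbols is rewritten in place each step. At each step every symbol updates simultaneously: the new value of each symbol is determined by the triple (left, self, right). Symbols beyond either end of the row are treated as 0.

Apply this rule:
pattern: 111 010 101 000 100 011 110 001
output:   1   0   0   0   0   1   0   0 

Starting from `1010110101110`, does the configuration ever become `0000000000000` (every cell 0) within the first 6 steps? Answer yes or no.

step 1: 0000100001100
step 2: 0000000001000
step 3: 0000000000000
all cells are 0 at step 3

yes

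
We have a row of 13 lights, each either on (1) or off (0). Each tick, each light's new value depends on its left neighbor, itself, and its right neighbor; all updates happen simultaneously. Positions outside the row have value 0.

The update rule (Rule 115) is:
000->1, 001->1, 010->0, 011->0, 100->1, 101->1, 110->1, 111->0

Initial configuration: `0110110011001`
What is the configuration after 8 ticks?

0101010011011

tick 1: 1011011101110
tick 2: 0101100110011
tick 3: 1010111011101
tick 4: 0101001100110
tick 5: 1010110111011
tick 6: 0101011001101
tick 7: 1010101110110
tick 8: 0101010011011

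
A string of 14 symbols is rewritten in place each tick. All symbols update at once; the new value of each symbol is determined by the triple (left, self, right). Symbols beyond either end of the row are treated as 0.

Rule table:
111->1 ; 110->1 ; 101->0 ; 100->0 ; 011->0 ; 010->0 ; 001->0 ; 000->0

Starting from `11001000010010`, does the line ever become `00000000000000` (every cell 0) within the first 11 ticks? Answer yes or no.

yes

01000000000000
00000000000000
all cells are 0 at tick 2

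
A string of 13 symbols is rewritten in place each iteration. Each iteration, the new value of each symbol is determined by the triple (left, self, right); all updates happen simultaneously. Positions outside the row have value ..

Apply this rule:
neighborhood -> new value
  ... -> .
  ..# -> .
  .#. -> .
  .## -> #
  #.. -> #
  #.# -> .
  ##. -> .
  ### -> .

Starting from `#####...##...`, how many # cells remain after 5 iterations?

2

#....#..#.#..
.#....#....#.
..#....#....#
...#....#....
....#....#...
count of #: 2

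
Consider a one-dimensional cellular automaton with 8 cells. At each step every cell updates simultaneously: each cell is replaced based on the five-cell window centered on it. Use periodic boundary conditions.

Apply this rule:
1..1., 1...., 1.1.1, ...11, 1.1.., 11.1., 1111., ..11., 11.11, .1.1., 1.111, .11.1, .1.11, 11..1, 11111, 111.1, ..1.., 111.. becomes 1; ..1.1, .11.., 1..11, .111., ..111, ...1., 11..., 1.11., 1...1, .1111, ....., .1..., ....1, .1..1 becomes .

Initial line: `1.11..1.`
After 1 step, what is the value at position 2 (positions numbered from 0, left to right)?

11..11.1
position 2 holds .

.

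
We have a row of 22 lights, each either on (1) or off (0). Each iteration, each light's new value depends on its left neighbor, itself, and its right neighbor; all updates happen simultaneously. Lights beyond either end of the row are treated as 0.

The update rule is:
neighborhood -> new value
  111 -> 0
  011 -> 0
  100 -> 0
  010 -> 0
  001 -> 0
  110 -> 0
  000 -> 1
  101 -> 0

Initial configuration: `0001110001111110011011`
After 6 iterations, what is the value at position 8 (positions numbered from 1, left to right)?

iteration 1: 1100000100000000000000
iteration 2: 0001110001111111111111
iteration 3: 1100000100000000000000  (repeats iteration 1; period 2)
iteration 6: 0001110001111111111111
position 8 holds 0

0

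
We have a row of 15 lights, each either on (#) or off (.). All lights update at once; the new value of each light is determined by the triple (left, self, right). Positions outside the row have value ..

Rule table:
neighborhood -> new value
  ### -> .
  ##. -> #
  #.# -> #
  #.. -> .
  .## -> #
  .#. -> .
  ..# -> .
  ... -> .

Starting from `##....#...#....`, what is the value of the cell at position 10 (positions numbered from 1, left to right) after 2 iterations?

.

iteration 1: ##.............
iteration 2: ##.............
position 10 holds .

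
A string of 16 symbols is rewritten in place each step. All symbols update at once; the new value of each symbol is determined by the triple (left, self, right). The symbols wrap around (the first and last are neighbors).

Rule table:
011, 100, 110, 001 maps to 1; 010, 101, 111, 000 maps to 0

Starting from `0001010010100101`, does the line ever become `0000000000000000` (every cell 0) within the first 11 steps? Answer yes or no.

yes

step 1: 1010001100011000
step 2: 0001011110111101
step 3: 1010010010100100
step 4: 0001101100011011
step 5: 1011101110111011
step 6: 1010101010101010
step 7: 0000000000000000
all cells are 0 at step 7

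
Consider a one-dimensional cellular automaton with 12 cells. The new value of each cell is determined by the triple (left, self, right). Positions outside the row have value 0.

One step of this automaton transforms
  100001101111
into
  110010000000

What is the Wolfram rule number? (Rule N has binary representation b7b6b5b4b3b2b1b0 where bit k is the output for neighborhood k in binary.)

position 9: 111 → 0  (bit 7 = 0)
position 6: 110 → 0  (bit 6 = 0)
position 7: 101 → 0  (bit 5 = 0)
position 1: 100 → 1  (bit 4 = 1)
position 5: 011 → 0  (bit 3 = 0)
position 0: 010 → 1  (bit 2 = 1)
position 4: 001 → 1  (bit 1 = 1)
position 2: 000 → 0  (bit 0 = 0)
bits b7..b0 = 00010110 = 22

22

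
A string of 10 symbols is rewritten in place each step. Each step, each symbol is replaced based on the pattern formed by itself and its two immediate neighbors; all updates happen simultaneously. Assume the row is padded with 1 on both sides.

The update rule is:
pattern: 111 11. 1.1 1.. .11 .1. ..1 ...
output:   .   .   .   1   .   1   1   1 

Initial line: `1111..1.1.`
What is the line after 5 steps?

step 1: ....111.1.
step 2: 1111....1.
step 3: ....11111.
step 4: 1111......
step 5: ....111111

....111111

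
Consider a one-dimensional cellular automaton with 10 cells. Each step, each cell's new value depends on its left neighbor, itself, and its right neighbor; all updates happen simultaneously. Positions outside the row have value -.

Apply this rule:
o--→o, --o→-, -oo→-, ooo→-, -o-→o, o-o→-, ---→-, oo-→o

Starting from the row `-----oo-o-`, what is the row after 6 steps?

-------o-o

------o-oo
------o--o
------oo-o
-------o-o
-------o-o  (fixed point — unchanged through step 6)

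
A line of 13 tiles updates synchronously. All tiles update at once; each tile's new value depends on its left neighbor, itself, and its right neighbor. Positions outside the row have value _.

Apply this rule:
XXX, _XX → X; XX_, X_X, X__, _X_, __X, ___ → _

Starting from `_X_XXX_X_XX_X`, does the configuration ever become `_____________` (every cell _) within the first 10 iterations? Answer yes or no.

___XX____X___
___X_________
_____________
all cells are _ at iteration 3

yes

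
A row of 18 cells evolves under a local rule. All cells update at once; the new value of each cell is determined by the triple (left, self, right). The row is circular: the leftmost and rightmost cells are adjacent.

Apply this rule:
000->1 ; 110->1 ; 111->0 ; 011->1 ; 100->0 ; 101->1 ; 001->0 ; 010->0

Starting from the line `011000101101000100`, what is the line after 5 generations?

generation 1: 011010011110010001
generation 2: 111100010010000100
generation 3: 100101000000110000
generation 4: 000010011110110110
generation 5: 111000010011111110

111000010011111110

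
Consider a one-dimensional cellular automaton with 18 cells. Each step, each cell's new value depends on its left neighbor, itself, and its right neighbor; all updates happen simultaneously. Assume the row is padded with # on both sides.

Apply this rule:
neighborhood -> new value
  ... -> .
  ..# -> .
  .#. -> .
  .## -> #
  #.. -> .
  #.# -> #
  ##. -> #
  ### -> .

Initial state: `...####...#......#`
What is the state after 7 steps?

step 1: ...#..#..........#
step 2: .................#
step 3: .................#  (fixed point — unchanged through step 7)

.................#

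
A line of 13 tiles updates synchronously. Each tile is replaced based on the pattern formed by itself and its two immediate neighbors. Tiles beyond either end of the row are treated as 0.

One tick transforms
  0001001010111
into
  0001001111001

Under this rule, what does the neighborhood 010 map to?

At position 3 the neighborhood is 010; the next row has 1 there.

1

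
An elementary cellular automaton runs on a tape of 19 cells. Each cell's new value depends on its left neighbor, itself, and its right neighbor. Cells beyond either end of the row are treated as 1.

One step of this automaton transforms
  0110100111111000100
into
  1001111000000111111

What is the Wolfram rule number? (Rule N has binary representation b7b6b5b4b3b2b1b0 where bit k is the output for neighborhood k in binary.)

55

position 8: 111 → 0  (bit 7 = 0)
position 2: 110 → 0  (bit 6 = 0)
position 0: 101 → 1  (bit 5 = 1)
position 5: 100 → 1  (bit 4 = 1)
position 1: 011 → 0  (bit 3 = 0)
position 4: 010 → 1  (bit 2 = 1)
position 6: 001 → 1  (bit 1 = 1)
position 14: 000 → 1  (bit 0 = 1)
bits b7..b0 = 00110111 = 55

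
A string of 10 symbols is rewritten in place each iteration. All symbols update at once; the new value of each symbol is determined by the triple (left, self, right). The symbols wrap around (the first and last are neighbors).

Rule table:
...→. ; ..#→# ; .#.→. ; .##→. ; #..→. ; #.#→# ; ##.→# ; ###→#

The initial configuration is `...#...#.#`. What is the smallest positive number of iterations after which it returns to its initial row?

10

..#...#.#.
.#...#.#..
#...#.#...
...#.#...#
..#.#...#.
.#.#...#..
#.#...#...
.#...#...#
#...#...#.
...#...#.#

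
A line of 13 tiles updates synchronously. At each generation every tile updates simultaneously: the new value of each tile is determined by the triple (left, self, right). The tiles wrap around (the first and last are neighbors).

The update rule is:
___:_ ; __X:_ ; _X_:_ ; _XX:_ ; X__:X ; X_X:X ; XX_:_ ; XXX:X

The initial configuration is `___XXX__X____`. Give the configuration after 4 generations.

____X_X__X___
_____X_X__X__
______X_X__X_
_______X_X__X

_______X_X__X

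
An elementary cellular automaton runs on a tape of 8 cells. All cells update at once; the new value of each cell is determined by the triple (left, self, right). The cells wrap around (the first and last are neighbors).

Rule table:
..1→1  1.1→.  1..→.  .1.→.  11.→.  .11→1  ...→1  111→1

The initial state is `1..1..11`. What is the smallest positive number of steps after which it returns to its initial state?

8

step 1: ..1..111
step 2: .1..111.
step 3: 1..111..
step 4: ..111..1
step 5: .111..1.
step 6: 111..1..
step 7: 11..1..1
step 8: 1..1..11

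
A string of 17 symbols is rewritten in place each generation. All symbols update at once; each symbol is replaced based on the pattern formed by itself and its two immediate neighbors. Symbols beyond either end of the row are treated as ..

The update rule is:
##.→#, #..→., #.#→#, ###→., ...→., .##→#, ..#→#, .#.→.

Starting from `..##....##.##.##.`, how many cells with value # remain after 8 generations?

generation 1: .###...#########.
generation 2: ##.#..##.......#.
generation 3: ###..###......#..
generation 4: #.#.##.#.....#...
generation 5: .#.####.....#....
generation 6: #.##..#....#.....
generation 7: .###.#....#......
generation 8: ##.##....#.......
count of #: 5

5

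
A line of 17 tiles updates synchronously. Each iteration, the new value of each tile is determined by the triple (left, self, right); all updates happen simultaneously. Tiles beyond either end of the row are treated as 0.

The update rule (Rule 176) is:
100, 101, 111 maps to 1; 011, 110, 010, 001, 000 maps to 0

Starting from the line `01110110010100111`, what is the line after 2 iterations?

00101001001010010
00010100100101001

00010100100101001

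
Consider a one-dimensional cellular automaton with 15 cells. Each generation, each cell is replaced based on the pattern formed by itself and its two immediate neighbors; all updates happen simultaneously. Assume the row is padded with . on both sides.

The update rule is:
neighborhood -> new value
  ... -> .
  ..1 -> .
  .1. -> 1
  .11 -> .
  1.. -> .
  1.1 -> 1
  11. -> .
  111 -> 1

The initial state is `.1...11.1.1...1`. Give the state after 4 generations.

generation 1: .1.....1111...1
generation 2: .1......11....1
generation 3: .1............1
generation 4: .1............1

.1............1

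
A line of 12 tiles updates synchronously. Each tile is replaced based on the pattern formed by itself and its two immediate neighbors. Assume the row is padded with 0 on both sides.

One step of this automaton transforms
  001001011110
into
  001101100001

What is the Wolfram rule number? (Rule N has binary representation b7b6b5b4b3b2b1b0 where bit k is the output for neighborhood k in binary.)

position 8: 111 → 0  (bit 7 = 0)
position 10: 110 → 0  (bit 6 = 0)
position 6: 101 → 1  (bit 5 = 1)
position 3: 100 → 1  (bit 4 = 1)
position 7: 011 → 0  (bit 3 = 0)
position 2: 010 → 1  (bit 2 = 1)
position 1: 001 → 0  (bit 1 = 0)
position 0: 000 → 0  (bit 0 = 0)
bits b7..b0 = 00110100 = 52

52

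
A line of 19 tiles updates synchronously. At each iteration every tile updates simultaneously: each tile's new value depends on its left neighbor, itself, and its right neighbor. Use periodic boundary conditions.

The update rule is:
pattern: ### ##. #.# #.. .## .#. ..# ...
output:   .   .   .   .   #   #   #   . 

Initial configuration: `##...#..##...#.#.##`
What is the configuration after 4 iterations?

.##..##..##..##..#.

....##.##...##.#.#.
...##..#...##..#.#.
..##..##..##..##.#.
.##..##..##..##..#.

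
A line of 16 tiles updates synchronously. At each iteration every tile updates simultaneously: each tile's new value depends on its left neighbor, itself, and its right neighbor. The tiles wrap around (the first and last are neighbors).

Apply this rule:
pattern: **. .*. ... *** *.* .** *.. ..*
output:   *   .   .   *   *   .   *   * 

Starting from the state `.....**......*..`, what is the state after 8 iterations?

....*.**....*.*.
...*.*.**..*.*.*
*.*.*.*.***.*.*.
.*.*.*.*.***.*.*
*.*.*.*.*.***.*.
.*.*.*.*.*.***.*
*.*.*.*.*.*.***.
.*.*.*.*.*.*.***

.*.*.*.*.*.*.***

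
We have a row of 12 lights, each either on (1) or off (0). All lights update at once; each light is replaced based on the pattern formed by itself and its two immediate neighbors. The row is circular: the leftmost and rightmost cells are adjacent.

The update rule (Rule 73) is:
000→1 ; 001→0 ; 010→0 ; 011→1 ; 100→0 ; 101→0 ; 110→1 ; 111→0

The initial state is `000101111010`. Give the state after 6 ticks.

110111111110

110001001000
110100000010
110001111000
110101001010
110000000000
110111111110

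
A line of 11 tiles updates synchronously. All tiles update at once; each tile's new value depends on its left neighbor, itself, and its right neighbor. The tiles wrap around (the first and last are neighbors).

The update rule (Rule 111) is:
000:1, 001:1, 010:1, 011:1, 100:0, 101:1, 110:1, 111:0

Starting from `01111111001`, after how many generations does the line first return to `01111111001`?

11000001011
01011111110
11110000010
10010111111
10111100000
11100101111
00101111000
11111001011
00001011110
11111110010
10000010111
10111111100
11100000101
00101111111
01111000001
11001011111
01011110000
11110010111
00010111100
11111100101
00000101111
01111111001

22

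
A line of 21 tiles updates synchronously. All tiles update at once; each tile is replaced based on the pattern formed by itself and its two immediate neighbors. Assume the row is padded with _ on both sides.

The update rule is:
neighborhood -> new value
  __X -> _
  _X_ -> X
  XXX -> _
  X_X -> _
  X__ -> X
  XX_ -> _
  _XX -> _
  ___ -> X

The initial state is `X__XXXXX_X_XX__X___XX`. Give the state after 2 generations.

XX_______X___X_XXX___
__XXXXXX_XXX_X____XXX

__XXXXXX_XXX_X____XXX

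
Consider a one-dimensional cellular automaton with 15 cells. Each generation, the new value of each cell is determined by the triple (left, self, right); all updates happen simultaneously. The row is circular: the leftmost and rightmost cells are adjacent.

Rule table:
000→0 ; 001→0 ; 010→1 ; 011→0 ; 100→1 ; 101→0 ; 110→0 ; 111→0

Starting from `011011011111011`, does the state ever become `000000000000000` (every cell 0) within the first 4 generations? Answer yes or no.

000000000000000
all cells are 0 at generation 1

yes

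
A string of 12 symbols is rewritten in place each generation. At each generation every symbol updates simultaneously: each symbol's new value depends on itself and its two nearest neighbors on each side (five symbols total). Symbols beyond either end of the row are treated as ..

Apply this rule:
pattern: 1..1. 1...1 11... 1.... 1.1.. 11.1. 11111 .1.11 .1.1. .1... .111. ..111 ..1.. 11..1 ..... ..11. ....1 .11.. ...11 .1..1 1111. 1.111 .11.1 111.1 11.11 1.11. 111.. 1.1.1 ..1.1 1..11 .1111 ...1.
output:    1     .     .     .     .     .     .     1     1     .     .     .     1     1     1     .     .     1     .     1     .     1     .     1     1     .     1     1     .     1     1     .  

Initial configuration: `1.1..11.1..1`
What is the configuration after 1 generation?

.1.11....111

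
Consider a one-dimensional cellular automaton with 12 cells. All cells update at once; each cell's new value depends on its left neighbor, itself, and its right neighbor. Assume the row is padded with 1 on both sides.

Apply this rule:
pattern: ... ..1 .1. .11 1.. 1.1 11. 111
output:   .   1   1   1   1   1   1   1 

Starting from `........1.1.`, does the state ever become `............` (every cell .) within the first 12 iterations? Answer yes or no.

no

1......11111
11....111111
111..1111111
111111111111
111111111111  (fixed point — unchanged through iteration 12)
iteration 12 is 111111111111, still not uniform .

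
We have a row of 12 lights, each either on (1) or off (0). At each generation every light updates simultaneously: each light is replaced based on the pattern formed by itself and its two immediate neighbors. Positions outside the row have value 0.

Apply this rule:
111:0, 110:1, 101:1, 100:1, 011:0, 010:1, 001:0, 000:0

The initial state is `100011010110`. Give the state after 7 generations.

110001111011
011000001101
001100000111
000110000001
000011000001
000001100001
000000110001

000000110001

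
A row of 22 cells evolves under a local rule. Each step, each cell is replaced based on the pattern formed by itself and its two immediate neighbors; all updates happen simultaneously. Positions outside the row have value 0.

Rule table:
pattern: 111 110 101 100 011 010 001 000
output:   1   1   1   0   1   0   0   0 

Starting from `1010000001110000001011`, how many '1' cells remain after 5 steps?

6

0100000001110000000111
0000000001110000000111
0000000001110000000111  (fixed point — unchanged through step 5)
count of 1: 6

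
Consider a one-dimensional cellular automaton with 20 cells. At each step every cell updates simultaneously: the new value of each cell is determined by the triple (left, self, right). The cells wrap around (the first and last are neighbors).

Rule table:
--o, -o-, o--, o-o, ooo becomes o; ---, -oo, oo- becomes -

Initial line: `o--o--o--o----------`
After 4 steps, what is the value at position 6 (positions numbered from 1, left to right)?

ooooooooooo--------o
oooooooooo-o------o-
-oooooooo-ooo----ooo
o-oooooo-o-o-o--o-o-
position 6 holds o

o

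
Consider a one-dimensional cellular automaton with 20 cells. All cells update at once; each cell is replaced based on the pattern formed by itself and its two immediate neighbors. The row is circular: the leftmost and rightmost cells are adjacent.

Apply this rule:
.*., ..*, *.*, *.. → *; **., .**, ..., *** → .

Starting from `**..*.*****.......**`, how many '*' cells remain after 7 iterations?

6

iteration 1: ..****.....*.....*..
iteration 2: .*....*...***...***.
iteration 3: ***..***.*...*.*...*
iteration 4: ...**...***.*****.*.
iteration 5: ..*..*.*...*.....***
iteration 6: *********.***...*...
iteration 7: .........*...*.***.*
count of *: 6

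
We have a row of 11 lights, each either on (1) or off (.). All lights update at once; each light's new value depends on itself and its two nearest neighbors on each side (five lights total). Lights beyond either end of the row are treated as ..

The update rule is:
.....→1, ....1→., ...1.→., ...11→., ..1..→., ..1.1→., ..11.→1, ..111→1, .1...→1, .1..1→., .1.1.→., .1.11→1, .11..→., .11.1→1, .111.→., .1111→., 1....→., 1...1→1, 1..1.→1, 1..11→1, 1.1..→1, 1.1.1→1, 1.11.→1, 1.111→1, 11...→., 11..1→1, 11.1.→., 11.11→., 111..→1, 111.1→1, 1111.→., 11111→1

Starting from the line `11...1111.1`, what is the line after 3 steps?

step 1: 1..1.1..1.1
step 2: ..1..1.1..1
step 3: ....1..1.1.

....1..1.1.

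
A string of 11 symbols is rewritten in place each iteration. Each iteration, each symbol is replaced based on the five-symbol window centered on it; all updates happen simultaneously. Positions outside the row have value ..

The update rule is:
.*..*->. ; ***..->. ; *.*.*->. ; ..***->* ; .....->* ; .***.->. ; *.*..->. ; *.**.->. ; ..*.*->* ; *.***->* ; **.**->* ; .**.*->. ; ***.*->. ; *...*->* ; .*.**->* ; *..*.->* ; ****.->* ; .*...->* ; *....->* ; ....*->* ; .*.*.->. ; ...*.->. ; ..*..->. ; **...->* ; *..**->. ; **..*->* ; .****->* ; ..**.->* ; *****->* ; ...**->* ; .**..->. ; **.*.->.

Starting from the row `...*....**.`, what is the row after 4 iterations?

...***.**..

**..*****.*
*.*.****...
*..****.***
...***.**..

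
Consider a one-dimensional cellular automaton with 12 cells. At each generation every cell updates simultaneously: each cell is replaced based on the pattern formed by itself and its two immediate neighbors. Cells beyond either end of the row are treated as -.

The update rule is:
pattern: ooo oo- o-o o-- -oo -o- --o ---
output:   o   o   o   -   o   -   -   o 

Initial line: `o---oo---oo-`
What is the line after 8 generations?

generation 1: --o-oo-o-oo-
generation 2: o--oooo-ooo-
generation 3: ---oooooooo-
generation 4: oo-oooooooo-
generation 5: ooooooooooo-
generation 6: ooooooooooo-  (fixed point — unchanged through generation 8)

ooooooooooo-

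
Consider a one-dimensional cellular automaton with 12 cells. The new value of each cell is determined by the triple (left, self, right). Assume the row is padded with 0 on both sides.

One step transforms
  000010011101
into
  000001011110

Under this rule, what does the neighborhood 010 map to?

0

At position 4 the neighborhood is 010; the next row has 0 there.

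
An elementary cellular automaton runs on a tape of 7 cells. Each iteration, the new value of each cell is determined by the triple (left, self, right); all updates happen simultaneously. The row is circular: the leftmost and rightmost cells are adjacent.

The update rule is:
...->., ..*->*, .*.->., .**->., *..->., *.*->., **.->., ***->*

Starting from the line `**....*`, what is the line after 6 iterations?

*......

*....*.
....*..
...*...
..*....
.*.....
*......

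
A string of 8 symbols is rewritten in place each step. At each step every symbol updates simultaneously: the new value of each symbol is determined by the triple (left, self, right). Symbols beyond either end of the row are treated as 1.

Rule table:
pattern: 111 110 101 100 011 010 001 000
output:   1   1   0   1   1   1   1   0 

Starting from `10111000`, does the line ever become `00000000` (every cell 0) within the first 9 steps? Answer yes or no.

10111101
10111101  (fixed point — unchanged through step 9)
step 9 is 10111101, still not uniform 0

no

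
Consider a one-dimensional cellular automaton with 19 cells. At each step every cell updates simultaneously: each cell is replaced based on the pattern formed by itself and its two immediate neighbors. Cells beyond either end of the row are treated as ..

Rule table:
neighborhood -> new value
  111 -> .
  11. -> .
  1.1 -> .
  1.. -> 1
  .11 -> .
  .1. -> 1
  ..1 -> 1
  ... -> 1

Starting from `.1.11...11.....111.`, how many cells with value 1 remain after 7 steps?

10

11...111..11111...1
..111...11.....1111
11...111..11111....
..111...11.....1111  (repeats step 2; period 2)
step 7: 11...111..11111....
count of 1: 10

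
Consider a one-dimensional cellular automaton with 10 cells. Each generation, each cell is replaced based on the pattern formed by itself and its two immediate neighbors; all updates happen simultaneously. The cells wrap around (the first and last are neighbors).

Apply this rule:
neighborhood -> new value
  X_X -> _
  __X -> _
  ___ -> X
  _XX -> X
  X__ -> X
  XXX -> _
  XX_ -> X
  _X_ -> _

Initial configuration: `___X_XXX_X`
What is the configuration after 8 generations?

generation 1: XX___X_X__
generation 2: XXXX____X_
generation 3: X__XXXX___
generation 4: _X_X__XXX_
generation 5: ____X_X_XX
generation 6: XXX_____XX
generation 7: __XXXXX_X_
generation 8: X_X___X__X

X_X___X__X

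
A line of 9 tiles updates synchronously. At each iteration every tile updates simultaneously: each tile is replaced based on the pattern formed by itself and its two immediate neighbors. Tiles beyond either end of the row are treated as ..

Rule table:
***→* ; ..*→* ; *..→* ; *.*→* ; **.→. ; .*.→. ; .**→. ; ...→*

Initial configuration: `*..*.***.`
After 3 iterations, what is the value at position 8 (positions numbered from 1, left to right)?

.

.**.*.*.*
*..*.*.*.
.**.*.*.*
position 8 holds .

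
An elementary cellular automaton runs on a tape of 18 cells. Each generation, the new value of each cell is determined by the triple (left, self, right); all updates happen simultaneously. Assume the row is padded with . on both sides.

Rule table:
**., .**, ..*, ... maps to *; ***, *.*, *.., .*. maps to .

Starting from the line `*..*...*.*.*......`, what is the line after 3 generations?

**.**.*.*....*.**.

..*..**......*****
**..***.******...*
**.**.*.*....*.**.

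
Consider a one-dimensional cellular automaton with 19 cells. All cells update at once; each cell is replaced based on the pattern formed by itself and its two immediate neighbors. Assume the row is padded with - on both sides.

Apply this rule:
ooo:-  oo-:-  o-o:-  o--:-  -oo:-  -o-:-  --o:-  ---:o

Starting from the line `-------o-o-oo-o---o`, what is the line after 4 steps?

-------oooooooo---o

oooooo----------o--
-------oooooooo---o
oooooo----------o--  (repeats step 1; period 2)
step 4: -------oooooooo---o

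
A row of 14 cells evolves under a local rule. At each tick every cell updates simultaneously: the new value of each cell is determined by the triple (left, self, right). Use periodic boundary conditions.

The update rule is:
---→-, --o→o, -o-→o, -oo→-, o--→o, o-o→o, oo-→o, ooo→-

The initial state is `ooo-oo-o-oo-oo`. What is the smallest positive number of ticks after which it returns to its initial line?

3

--oo-oooo-oo--
-o-oo---oo-oo-
ooo-oo-o-oo-oo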